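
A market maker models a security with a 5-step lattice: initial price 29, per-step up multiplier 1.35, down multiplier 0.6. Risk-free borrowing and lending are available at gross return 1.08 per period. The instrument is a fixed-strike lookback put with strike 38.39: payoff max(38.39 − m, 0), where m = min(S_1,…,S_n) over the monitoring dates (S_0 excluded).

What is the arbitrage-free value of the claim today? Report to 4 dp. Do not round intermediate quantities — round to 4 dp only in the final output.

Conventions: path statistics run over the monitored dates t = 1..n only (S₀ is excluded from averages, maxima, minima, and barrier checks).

Under the martingale measure an up-move has probability p* = 0.6400; value the claim as the probability-weighted average of per-path payoffs, discounted 5 periods at R = 1.08.
Enumerate all 2^5 = 32 price paths (U = up ×1.35, D = down ×0.6); each path with k up-moves has probability p*^k·(1−p*)^(5−k).
DDDDD: m=2.2550, payoff=36.1350, prob=0.006047
UDDDD: m=5.0738, payoff=33.3162, prob=0.010750
DUDDD: m=5.0738, payoff=33.3162, prob=0.010750
UUDDD: m=11.4161, payoff=26.9739, prob=0.019110
DDUDD: m=5.0738, payoff=33.3162, prob=0.010750
UDUDD: m=11.4161, payoff=26.9739, prob=0.019110
DUUDD: m=11.4161, payoff=26.9739, prob=0.019110
UUUDD: m=25.6863, payoff=12.7037, prob=0.033974
DDDUD: m=5.0738, payoff=33.3162, prob=0.010750
UDDUD: m=11.4161, payoff=26.9739, prob=0.019110
DUDUD: m=11.4161, payoff=26.9739, prob=0.019110
UUDUD: m=25.6863, payoff=12.7037, prob=0.033974
DDUUD: m=10.4400, payoff=27.9500, prob=0.019110
UDUUD: m=23.4900, payoff=14.9000, prob=0.033974
DUUUD: m=17.4000, payoff=20.9900, prob=0.033974
UUUUD: m=39.1500, payoff=0.0000, prob=0.060398
DDDDU: m=3.7584, payoff=34.6316, prob=0.010750
UDDDU: m=8.4564, payoff=29.9336, prob=0.019110
DUDDU: m=8.4564, payoff=29.9336, prob=0.019110
UUDDU: m=19.0269, payoff=19.3631, prob=0.033974
DDUDU: m=8.4564, payoff=29.9336, prob=0.019110
UDUDU: m=19.0269, payoff=19.3631, prob=0.033974
DUUDU: m=17.4000, payoff=20.9900, prob=0.033974
UUUDU: m=39.1500, payoff=0.0000, prob=0.060398
DDDUU: m=6.2640, payoff=32.1260, prob=0.019110
UDDUU: m=14.0940, payoff=24.2960, prob=0.033974
DUDUU: m=14.0940, payoff=24.2960, prob=0.033974
UUDUU: m=31.7115, payoff=6.6785, prob=0.060398
DDUUU: m=10.4400, payoff=27.9500, prob=0.033974
UDUUU: m=23.4900, payoff=14.9000, prob=0.060398
DUUUU: m=17.4000, payoff=20.9900, prob=0.060398
UUUUU: m=39.1500, payoff=0.0000, prob=0.107374
Price = Σ prob·payoff / R^5 = 16.747662 / 1.469328 = 11.3982

price = 11.3982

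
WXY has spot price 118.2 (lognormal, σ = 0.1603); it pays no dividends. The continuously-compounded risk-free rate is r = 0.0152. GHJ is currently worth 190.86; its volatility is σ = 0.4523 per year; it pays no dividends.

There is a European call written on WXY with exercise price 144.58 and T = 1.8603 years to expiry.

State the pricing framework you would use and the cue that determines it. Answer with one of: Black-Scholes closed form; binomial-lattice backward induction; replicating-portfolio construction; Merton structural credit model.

framework: Black-Scholes closed form

Key observation: the instrument is a plain European call (strike 144.58) on a lognormal asset; the exact continuous-time formula applies directly.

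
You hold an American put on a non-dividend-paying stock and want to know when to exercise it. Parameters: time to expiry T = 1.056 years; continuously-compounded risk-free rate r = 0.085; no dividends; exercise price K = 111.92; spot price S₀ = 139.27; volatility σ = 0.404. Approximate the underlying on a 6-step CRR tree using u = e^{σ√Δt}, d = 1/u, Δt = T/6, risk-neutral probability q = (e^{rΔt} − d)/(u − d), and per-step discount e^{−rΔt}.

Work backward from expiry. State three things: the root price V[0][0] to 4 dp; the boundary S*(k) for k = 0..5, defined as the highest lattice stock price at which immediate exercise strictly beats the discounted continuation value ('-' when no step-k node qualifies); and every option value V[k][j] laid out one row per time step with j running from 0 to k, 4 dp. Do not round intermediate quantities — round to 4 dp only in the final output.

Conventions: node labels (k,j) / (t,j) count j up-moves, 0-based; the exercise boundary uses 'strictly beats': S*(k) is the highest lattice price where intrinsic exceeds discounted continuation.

price = 7.4141
boundary = - - - - 70.7013 83.7597
tree:
7.4141
12.0009 3.0861
18.8672 5.5491 0.7353
28.5779 9.7997 1.4987 0.0000
41.2187 16.8951 3.0546 0.0000 0.0000
52.2412 28.1603 6.2261 0.0000 0.0000 0.0000
61.5453 41.2187 12.6901 0.0000 0.0000 0.0000 0.0000

Δt=0.17600, u=1.18470, d=0.84410, q=0.50198, disc=e^(-rΔt)=0.98515
k=6 terminal: V=max(K-S,0) → 61.5453 41.2187 12.6901 0.0000 0.0000 0.0000 0.0000
k=5: j=0 S=59.6788 intr=52.2412 cont=50.5793 V=52.2412[EX]; j=1 S=83.7597 intr=28.1603 cont=26.4984 V=28.1603[EX]; j=2 S=117.5574 intr=0.0000 cont=6.2261 V=6.2261[hold]; j=3 S=164.9928 intr=0.0000 cont=0.0000 V=0.0000[hold]; j=4 S=231.5688 intr=0.0000 cont=0.0000 V=0.0000[hold]; j=5 S=325.0087 intr=0.0000 cont=0.0000 V=0.0000[hold]  S*(5)=83.7597
k=4: j=0 S=70.7013 intr=41.2187 cont=39.5568 V=41.2187[EX]; j=1 S=99.2299 intr=12.6901 cont=16.8951 V=16.8951[hold]; j=2 S=139.2700 intr=0.0000 cont=3.0546 V=3.0546[hold]; j=3 S=195.4666 intr=0.0000 cont=0.0000 V=0.0000[hold]; j=4 S=274.3390 intr=0.0000 cont=0.0000 V=0.0000[hold]  S*(4)=70.7013
k=3: j=0 S=83.7597 intr=28.1603 cont=28.5779 V=28.5779[hold]; j=1 S=117.5574 intr=0.0000 cont=9.7997 V=9.7997[hold]; j=2 S=164.9928 intr=0.0000 cont=1.4987 V=1.4987[hold]; j=3 S=231.5688 intr=0.0000 cont=0.0000 V=0.0000[hold]  S*(3)=-
k=2: j=0 S=99.2299 intr=12.6901 cont=18.8672 V=18.8672[hold]; j=1 S=139.2700 intr=0.0000 cont=5.5491 V=5.5491[hold]; j=2 S=195.4666 intr=0.0000 cont=0.7353 V=0.7353[hold]  S*(2)=-
k=1: j=0 S=117.5574 intr=0.0000 cont=12.0009 V=12.0009[hold]; j=1 S=164.9928 intr=0.0000 cont=3.0861 V=3.0861[hold]  S*(1)=-
k=0: j=0 S=139.2700 intr=0.0000 cont=7.4141 V=7.4141[hold]  S*(0)=-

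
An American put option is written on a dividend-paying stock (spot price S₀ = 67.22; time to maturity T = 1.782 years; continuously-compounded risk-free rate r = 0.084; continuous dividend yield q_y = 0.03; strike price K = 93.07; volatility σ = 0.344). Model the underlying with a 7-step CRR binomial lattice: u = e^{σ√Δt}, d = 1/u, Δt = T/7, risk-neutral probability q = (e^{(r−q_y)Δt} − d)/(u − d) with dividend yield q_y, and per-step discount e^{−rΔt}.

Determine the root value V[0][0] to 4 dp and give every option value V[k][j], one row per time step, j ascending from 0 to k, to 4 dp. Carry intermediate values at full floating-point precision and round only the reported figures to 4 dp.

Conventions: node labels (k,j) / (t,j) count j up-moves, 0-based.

Δt=0.25457  u=1.18954  d=0.84066  q=0.49639  discount=0.97884
step 7 (expiry): payoffs max(K−S,0) = 73.1243 64.8468 53.1341 36.5607 13.1092 0.0000 0.0000 0.0000
k=6: (k=6,j=0): S=23.7262, K−S=69.3438, hold=67.5553 ⇒ V=69.3438 exercise | (k=6,j=1): S=33.5726, K−S=59.4974, hold=57.7838 ⇒ V=59.4974 exercise | (k=6,j=2): S=47.5052, K−S=45.5648, hold=43.9571 ⇒ V=45.5648 exercise | (k=6,j=3): S=67.2200, K−S=25.8500, hold=24.3923 ⇒ V=25.8500 exercise | (k=6,j=4): S=95.1164, K−S=0.0000, hold=6.4622 ⇒ V=6.4622 continue | (k=6,j=5): S=134.5899, K−S=0.0000, hold=0.0000 ⇒ V=0.0000 continue | (k=6,j=6): S=190.4450, K−S=0.0000, hold=0.0000 ⇒ V=0.0000 continue
k=5: (k=5,j=0): S=28.2232, K−S=64.8468, hold=63.0925 ⇒ V=64.8468 exercise | (k=5,j=1): S=39.9359, K−S=53.1341, hold=51.4689 ⇒ V=53.1341 exercise | (k=5,j=2): S=56.5093, K−S=36.5607, hold=35.0215 ⇒ V=36.5607 exercise | (k=5,j=3): S=79.9608, K−S=13.1092, hold=15.8828 ⇒ V=15.8828 continue | (k=5,j=4): S=113.1447, K−S=0.0000, hold=3.1856 ⇒ V=3.1856 continue | (k=5,j=5): S=160.0999, K−S=0.0000, hold=0.0000 ⇒ V=0.0000 continue
k=4: (k=4,j=0): S=33.5726, K−S=59.4974, hold=57.7838 ⇒ V=59.4974 exercise | (k=4,j=1): S=47.5052, K−S=45.5648, hold=43.9571 ⇒ V=45.5648 exercise | (k=4,j=2): S=67.2200, K−S=25.8500, hold=25.7400 ⇒ V=25.8500 exercise | (k=4,j=3): S=95.1164, K−S=0.0000, hold=9.3773 ⇒ V=9.3773 continue | (k=4,j=4): S=134.5899, K−S=0.0000, hold=1.5703 ⇒ V=1.5703 continue
k=3: (k=3,j=0): S=39.9359, K−S=53.1341, hold=51.4689 ⇒ V=53.1341 exercise | (k=3,j=1): S=56.5093, K−S=36.5607, hold=35.0215 ⇒ V=36.5607 exercise | (k=3,j=2): S=79.9608, K−S=13.1092, hold=17.2992 ⇒ V=17.2992 continue | (k=3,j=3): S=113.1447, K−S=0.0000, hold=5.3856 ⇒ V=5.3856 continue
k=2: (k=2,j=0): S=47.5052, K−S=45.5648, hold=43.9571 ⇒ V=45.5648 exercise | (k=2,j=1): S=67.2200, K−S=25.8500, hold=26.4282 ⇒ V=26.4282 continue | (k=2,j=2): S=95.1164, K−S=0.0000, hold=11.1445 ⇒ V=11.1445 continue
k=1: (k=1,j=0): S=56.5093, K−S=36.5607, hold=35.3025 ⇒ V=36.5607 exercise | (k=1,j=1): S=79.9608, K−S=13.1092, hold=18.4428 ⇒ V=18.4428 continue
k=0: (k=0,j=0): S=67.2200, K−S=25.8500, hold=26.9839 ⇒ V=26.9839 continue

price = 26.9839
tree:
26.9839
36.5607 18.4428
45.5648 26.4282 11.1445
53.1341 36.5607 17.2992 5.3856
59.4974 45.5648 25.8500 9.3773 1.5703
64.8468 53.1341 36.5607 15.8828 3.1856 0.0000
69.3438 59.4974 45.5648 25.8500 6.4622 0.0000 0.0000
73.1243 64.8468 53.1341 36.5607 13.1092 0.0000 0.0000 0.0000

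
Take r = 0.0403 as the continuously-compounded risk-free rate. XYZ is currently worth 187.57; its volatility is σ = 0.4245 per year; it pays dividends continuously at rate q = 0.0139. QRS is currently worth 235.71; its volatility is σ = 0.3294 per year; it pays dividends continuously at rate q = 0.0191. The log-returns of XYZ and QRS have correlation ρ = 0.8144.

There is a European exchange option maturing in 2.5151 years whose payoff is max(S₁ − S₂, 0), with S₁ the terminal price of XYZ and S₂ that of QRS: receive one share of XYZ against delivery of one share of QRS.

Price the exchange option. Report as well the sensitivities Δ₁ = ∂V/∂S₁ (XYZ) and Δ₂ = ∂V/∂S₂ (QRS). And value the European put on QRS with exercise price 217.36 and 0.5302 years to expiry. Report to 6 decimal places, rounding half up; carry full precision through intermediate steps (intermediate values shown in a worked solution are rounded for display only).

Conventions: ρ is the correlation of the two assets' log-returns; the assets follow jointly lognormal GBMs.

exchange price = 14.291673
Δ1 = 0.349129
Δ2 = -0.217192
price(QRS put K=217.36) = 12.555019

σ_eff = √(σ₁² + σ₂² − 2ρσ₁σ₂) = √(0.4245² + 0.3294² − 2·0.8144·0.4245·0.3294) = 0.246879
d₁ = (ln(S₁/S₂) + (q₂ − q₁ + σ_eff²/2)T) / (σ_eff√T) = (ln(187.57/235.71) + (0.0191 − 0.0139 + 0.030475)·2.5151) / 0.391526 = -0.354319
d₂ = d₁ − σ_eff√T = -0.354319 − 0.391526 = -0.745845
N(d₁) = 0.361550,  N(d₂) = 0.227880
V = S₁·e^{−q₁T}·N(d₁) − S₂·e^{−q₂T}·N(d₂) = 65.486053 − 51.194380 = 14.291673
Δ₁ = e^{−q₁T}·N(d₁) = 0.349129;  Δ₂ = −e^{−q₂T}·N(d₂) = -0.217192
[vanilla: QRS put K=217.36]
σ√T = 0.3294·√0.5302 = 0.239852
d₁ = (ln(S/K) + (r−q+σ²/2)T) / (σ√T) = (ln(235.71/217.36) + (0.0403−0.0191+0.3294²/2)·0.5302) / 0.239852 = (0.081047 + 0.040005) / 0.239852 = 0.504695
d₂ = d₁ − σ√T = 0.504695 − 0.239852 = 0.264842
e^{−rT} = 0.978860
e^{−qT} = 0.989924
N(−d₁) = 0.306887,  N(−d₂) = 0.395565
price = K·e^{−rT}·N(−d₂) − S·e^{−qT}·N(−d₁) = 84.162446 − 71.607427 = 12.555019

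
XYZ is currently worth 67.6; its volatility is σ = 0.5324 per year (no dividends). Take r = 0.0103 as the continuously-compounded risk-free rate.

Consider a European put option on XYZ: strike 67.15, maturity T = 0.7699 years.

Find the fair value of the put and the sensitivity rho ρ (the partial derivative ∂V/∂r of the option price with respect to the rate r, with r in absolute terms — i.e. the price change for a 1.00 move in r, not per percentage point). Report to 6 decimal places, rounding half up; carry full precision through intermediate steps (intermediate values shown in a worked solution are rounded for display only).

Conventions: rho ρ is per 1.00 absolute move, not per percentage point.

σ√T = 0.5324·√0.7699 = 0.467149
d₁ = (ln(S/K) + (r+σ²/2)T) / (σ√T) = (ln(67.6/67.15) + (0.0103+0.5324²/2)·0.7699) / 0.467149 = (0.006679 + 0.117044) / 0.467149 = 0.264847
d₂ = d₁ − σ√T = 0.264847 − 0.467149 = -0.202302
e^{−rT} = 0.992101
N(−d₁) = 0.395564,  N(−d₂) = 0.580160
Put price V = K·e^{−rT}·N(−d₂) − S·N(−d₁) = 38.650001 − 26.740100 = 11.909901
ρ = −K·T·e^{−rT}·N(−d₂) = -29.756636

price = 11.909901
ρ = -29.756636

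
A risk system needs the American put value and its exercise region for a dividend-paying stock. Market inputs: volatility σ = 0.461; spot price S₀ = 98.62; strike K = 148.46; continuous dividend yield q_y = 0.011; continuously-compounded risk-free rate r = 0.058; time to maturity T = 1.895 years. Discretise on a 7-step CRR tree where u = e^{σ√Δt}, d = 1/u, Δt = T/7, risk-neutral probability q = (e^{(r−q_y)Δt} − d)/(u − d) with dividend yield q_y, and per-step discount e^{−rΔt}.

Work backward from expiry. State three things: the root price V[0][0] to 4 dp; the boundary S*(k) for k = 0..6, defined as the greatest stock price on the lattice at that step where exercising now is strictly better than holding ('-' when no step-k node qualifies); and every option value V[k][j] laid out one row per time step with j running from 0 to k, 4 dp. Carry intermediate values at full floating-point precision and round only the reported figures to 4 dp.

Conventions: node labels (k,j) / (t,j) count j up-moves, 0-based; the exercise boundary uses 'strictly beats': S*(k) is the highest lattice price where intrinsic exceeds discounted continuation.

params: Δt=0.27071 u=1.27107 d=0.78674 q=0.46676 e^(-rΔt)=0.98442
t_7 payoffs: 130.0617 118.7353 100.4362 70.8718 23.1071 0.0000 0.0000 0.0000
t_6: node(6,0) S=23.3856 payoff=125.0744 vs cont=122.8312 → 125.0744 [stop]  node(6,1) S=37.7822 payoff=110.6778 vs cont=108.4774 → 110.6778 [stop]  node(6,2) S=61.0416 payoff=87.4184 vs cont=85.2871 → 87.4184 [stop]  node(6,3) S=98.6200 payoff=49.8400 vs cont=47.8204 → 49.8400 [stop]  node(6,4) S=159.3324 payoff=0.0000 vs cont=12.1297 → 12.1297 [wait]  node(6,5) S=257.4206 payoff=0.0000 vs cont=0.0000 → 0.0000 [wait]  node(6,6) S=415.8937 payoff=0.0000 vs cont=0.0000 → 0.0000 [wait]  ⇒ S*(6)=98.6200
t_5: node(5,0) S=29.7247 payoff=118.7353 vs cont=116.5109 → 118.7353 [stop]  node(5,1) S=48.0238 payoff=100.4362 vs cont=98.2662 → 100.4362 [stop]  node(5,2) S=77.5882 payoff=70.8718 vs cont=68.7897 → 70.8718 [stop]  node(5,3) S=125.3529 payoff=23.1071 vs cont=31.7361 → 31.7361 [wait]  node(5,4) S=202.5227 payoff=0.0000 vs cont=6.3673 → 6.3673 [wait]  node(5,5) S=327.1996 payoff=0.0000 vs cont=0.0000 → 0.0000 [wait]  ⇒ S*(5)=77.5882
t_4: node(4,0) S=37.7822 payoff=110.6778 vs cont=108.4774 → 110.6778 [stop]  node(4,1) S=61.0416 payoff=87.4184 vs cont=85.2871 → 87.4184 [stop]  node(4,2) S=98.6200 payoff=49.8400 vs cont=51.7854 → 51.7854 [wait]  node(4,3) S=159.3324 payoff=0.0000 vs cont=19.5850 → 19.5850 [wait]  node(4,4) S=257.4206 payoff=0.0000 vs cont=3.3424 → 3.3424 [wait]  ⇒ S*(4)=61.0416
t_3: node(3,0) S=48.0238 payoff=100.4362 vs cont=98.2662 → 100.4362 [stop]  node(3,1) S=77.5882 payoff=70.8718 vs cont=69.6836 → 70.8718 [stop]  node(3,2) S=125.3529 payoff=23.1071 vs cont=36.1830 → 36.1830 [wait]  node(3,3) S=202.5227 payoff=0.0000 vs cont=11.8166 → 11.8166 [wait]  ⇒ S*(3)=77.5882
t_2: node(2,0) S=61.0416 payoff=87.4184 vs cont=85.2871 → 87.4184 [stop]  node(2,1) S=98.6200 payoff=49.8400 vs cont=53.8286 → 53.8286 [wait]  node(2,2) S=159.3324 payoff=0.0000 vs cont=24.4232 → 24.4232 [wait]  ⇒ S*(2)=61.0416
t_1: node(1,0) S=77.5882 payoff=70.8718 vs cont=70.6224 → 70.8718 [stop]  node(1,1) S=125.3529 payoff=23.1071 vs cont=39.4786 → 39.4786 [wait]  ⇒ S*(1)=77.5882
t_0: node(0,0) S=98.6200 payoff=49.8400 vs cont=55.3429 → 55.3429 [wait]  ⇒ S*(0)=-

price = 55.3429
boundary = - 77.5882 61.0416 77.5882 61.0416 77.5882 98.6200
tree:
55.3429
70.8718 39.4786
87.4184 53.8286 24.4232
100.4362 70.8718 36.1830 11.8166
110.6778 87.4184 51.7854 19.5850 3.3424
118.7353 100.4362 70.8718 31.7361 6.3673 0.0000
125.0744 110.6778 87.4184 49.8400 12.1297 0.0000 0.0000
130.0617 118.7353 100.4362 70.8718 23.1071 0.0000 0.0000 0.0000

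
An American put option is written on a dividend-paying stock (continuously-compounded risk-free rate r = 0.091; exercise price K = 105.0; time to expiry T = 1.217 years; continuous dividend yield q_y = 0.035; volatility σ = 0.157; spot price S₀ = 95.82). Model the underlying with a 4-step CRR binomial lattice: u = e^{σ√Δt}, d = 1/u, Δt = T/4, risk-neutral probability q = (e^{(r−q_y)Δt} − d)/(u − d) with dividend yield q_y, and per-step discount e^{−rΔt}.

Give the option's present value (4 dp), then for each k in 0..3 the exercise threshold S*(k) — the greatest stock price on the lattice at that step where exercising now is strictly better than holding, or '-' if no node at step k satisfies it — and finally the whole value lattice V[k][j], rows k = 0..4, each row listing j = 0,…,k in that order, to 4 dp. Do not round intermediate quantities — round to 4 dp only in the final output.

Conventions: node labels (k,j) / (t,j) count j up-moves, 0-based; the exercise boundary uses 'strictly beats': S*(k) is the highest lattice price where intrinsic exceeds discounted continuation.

Δt=0.30425, u=1.09046, d=0.91704, q=0.57746, disc=e^(-rΔt)=0.97269
k=4 terminal: V=max(K-S,0) → 37.2331 24.4182 9.1800 0.0000 0.0000
k=3: j=0 S=73.8971 intr=31.1029 cont=29.0184 V=31.1029[EX]; j=1 S=87.8712 intr=17.1288 cont=15.1923 V=17.1288[EX]; j=2 S=104.4879 intr=0.5121 cont=3.7730 V=3.7730[hold]; j=3 S=124.2468 intr=0.0000 cont=0.0000 V=0.0000[hold]  S*(3)=87.8712
k=2: j=0 S=80.5818 intr=24.4182 cont=22.4045 V=24.4182[EX]; j=1 S=95.8200 intr=9.1800 cont=9.1593 V=9.1800[EX]; j=2 S=113.9398 intr=0.0000 cont=1.5507 V=1.5507[hold]  S*(2)=95.8200
k=1: j=0 S=87.8712 intr=17.1288 cont=15.1923 V=17.1288[EX]; j=1 S=104.4879 intr=0.5121 cont=4.6441 V=4.6441[hold]  S*(1)=87.8712
k=0: j=0 S=95.8200 intr=9.1800 cont=9.6486 V=9.6486[hold]  S*(0)=-

price = 9.6486
boundary = - 87.8712 95.8200 87.8712
tree:
9.6486
17.1288 4.6441
24.4182 9.1800 1.5507
31.1029 17.1288 3.7730 0.0000
37.2331 24.4182 9.1800 0.0000 0.0000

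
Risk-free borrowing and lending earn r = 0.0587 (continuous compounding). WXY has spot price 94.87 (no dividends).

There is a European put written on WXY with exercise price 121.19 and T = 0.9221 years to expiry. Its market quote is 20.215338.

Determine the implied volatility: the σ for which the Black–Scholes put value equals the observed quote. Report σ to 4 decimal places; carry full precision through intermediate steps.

sigma = 0.1234

At σ = 0.1234 the Black–Scholes value reproduces the quote:
σ√T = 0.1234·√0.9221 = 0.118496
d₁ = (ln(S/K) + (r+σ²/2)T) / (σ√T) = (ln(94.87/121.19) + (0.0587+0.1234²/2)·0.9221) / 0.118496 = (-0.244852 + 0.061148) / 0.118496 = -1.550296
d₂ = d₁ − σ√T = -1.550296 − 0.118496 = -1.668792
e^{−rT} = 0.947312
N(−d₁) = 0.939465,  N(−d₂) = 0.952421
V = K·e^{−rT}·N(−d₂) − S·N(−d₁) = 109.342361 − 89.127023 = 20.215338 (matching the quote); vega is positive throughout, so no other σ reproduces this price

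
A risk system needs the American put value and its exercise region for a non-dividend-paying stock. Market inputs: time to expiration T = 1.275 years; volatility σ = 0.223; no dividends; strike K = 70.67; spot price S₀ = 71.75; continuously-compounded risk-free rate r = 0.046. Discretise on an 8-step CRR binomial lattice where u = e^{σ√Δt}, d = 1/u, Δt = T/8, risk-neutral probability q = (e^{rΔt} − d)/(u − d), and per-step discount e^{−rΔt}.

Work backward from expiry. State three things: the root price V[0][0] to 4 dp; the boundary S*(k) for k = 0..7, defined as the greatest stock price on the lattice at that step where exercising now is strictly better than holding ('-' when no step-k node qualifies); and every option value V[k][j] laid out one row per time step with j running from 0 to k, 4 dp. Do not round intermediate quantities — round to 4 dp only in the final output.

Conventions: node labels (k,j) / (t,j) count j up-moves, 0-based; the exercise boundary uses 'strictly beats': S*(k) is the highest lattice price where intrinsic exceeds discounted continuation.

Δt=0.15937  u=1.09311  d=0.91482  q=0.51903  discount=0.99270
step 8 (expiry): payoffs max(K−S,0) = 35.4722 28.6126 20.4162 10.6225 0.0000 0.0000 0.0000 0.0000 0.0000
step 7: (k=7,j=0): S=38.4750, K−S=32.1950, hold=31.6788 ⇒ V=32.1950 exercise | (k=7,j=1): S=45.9733, K−S=24.6967, hold=24.1805 ⇒ V=24.6967 exercise | (k=7,j=2): S=54.9328, K−S=15.7372, hold=15.2210 ⇒ V=15.7372 exercise | (k=7,j=3): S=65.6385, K−S=5.0315, hold=5.0718 ⇒ V=5.0718 continue | (k=7,j=4): S=78.4305, K−S=0.0000, hold=0.0000 ⇒ V=0.0000 continue | (k=7,j=5): S=93.7156, K−S=0.0000, hold=0.0000 ⇒ V=0.0000 continue | (k=7,j=6): S=111.9795, K−S=0.0000, hold=0.0000 ⇒ V=0.0000 continue | (k=7,j=7): S=133.8028, K−S=0.0000, hold=0.0000 ⇒ V=0.0000 continue  boundary S*=54.9328
step 6: (k=6,j=0): S=42.0574, K−S=28.6126, hold=28.0964 ⇒ V=28.6126 exercise | (k=6,j=1): S=50.2538, K−S=20.4162, hold=19.9000 ⇒ V=20.4162 exercise | (k=6,j=2): S=60.0475, K−S=10.6225, hold=10.1270 ⇒ V=10.6225 exercise | (k=6,j=3): S=71.7500, K−S=0.0000, hold=2.4215 ⇒ V=2.4215 continue | (k=6,j=4): S=85.7331, K−S=0.0000, hold=0.0000 ⇒ V=0.0000 continue | (k=6,j=5): S=102.4413, K−S=0.0000, hold=0.0000 ⇒ V=0.0000 continue | (k=6,j=6): S=122.4058, K−S=0.0000, hold=0.0000 ⇒ V=0.0000 continue  boundary S*=60.0475
step 5: (k=5,j=0): S=45.9733, K−S=24.6967, hold=24.1805 ⇒ V=24.6967 exercise | (k=5,j=1): S=54.9328, K−S=15.7372, hold=15.2210 ⇒ V=15.7372 exercise | (k=5,j=2): S=65.6385, K−S=5.0315, hold=6.3194 ⇒ V=6.3194 continue | (k=5,j=3): S=78.4305, K−S=0.0000, hold=1.1562 ⇒ V=1.1562 continue | (k=5,j=4): S=93.7156, K−S=0.0000, hold=0.0000 ⇒ V=0.0000 continue | (k=5,j=5): S=111.9795, K−S=0.0000, hold=0.0000 ⇒ V=0.0000 continue  boundary S*=54.9328
step 4: (k=4,j=0): S=50.2538, K−S=20.4162, hold=19.9000 ⇒ V=20.4162 exercise | (k=4,j=1): S=60.0475, K−S=10.6225, hold=10.7698 ⇒ V=10.7698 continue | (k=4,j=2): S=71.7500, K−S=0.0000, hold=3.6130 ⇒ V=3.6130 continue | (k=4,j=3): S=85.7331, K−S=0.0000, hold=0.5520 ⇒ V=0.5520 continue | (k=4,j=4): S=102.4413, K−S=0.0000, hold=0.0000 ⇒ V=0.0000 continue  boundary S*=50.2538
step 3: (k=3,j=0): S=54.9328, K−S=15.7372, hold=15.2969 ⇒ V=15.7372 exercise | (k=3,j=1): S=65.6385, K−S=5.0315, hold=7.0037 ⇒ V=7.0037 continue | (k=3,j=2): S=78.4305, K−S=0.0000, hold=2.0095 ⇒ V=2.0095 continue | (k=3,j=3): S=93.7156, K−S=0.0000, hold=0.2636 ⇒ V=0.2636 continue  boundary S*=54.9328
step 2: (k=2,j=0): S=60.0475, K−S=10.6225, hold=11.1224 ⇒ V=11.1224 continue | (k=2,j=1): S=71.7500, K−S=0.0000, hold=4.3793 ⇒ V=4.3793 continue | (k=2,j=2): S=85.7331, K−S=0.0000, hold=1.0952 ⇒ V=1.0952 continue  boundary S*=-
step 1: (k=1,j=0): S=65.6385, K−S=5.0315, hold=7.5668 ⇒ V=7.5668 continue | (k=1,j=1): S=78.4305, K−S=0.0000, hold=2.6552 ⇒ V=2.6552 continue  boundary S*=-
step 0: (k=0,j=0): S=71.7500, K−S=0.0000, hold=4.9809 ⇒ V=4.9809 continue  boundary S*=-

price = 4.9809
boundary = - - - 54.9328 50.2538 54.9328 60.0475 54.9328
tree:
4.9809
7.5668 2.6552
11.1224 4.3793 1.0952
15.7372 7.0037 2.0095 0.2636
20.4162 10.7698 3.6130 0.5520 0.0000
24.6967 15.7372 6.3194 1.1562 0.0000 0.0000
28.6126 20.4162 10.6225 2.4215 0.0000 0.0000 0.0000
32.1950 24.6967 15.7372 5.0718 0.0000 0.0000 0.0000 0.0000
35.4722 28.6126 20.4162 10.6225 0.0000 0.0000 0.0000 0.0000 0.0000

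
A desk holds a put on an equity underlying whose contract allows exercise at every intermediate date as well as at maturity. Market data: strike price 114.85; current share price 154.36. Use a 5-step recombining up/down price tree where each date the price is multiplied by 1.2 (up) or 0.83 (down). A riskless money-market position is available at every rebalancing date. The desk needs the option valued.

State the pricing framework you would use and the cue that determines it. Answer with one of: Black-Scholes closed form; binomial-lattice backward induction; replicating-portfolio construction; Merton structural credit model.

Key observation: the put (strike 114.85 on spot 154.36) is American-style on a 5-step discrete price model, so the early-exercise decision at every node requires stepwise backward valuation — a closed form cannot price the exercise right.

framework: binomial-lattice backward induction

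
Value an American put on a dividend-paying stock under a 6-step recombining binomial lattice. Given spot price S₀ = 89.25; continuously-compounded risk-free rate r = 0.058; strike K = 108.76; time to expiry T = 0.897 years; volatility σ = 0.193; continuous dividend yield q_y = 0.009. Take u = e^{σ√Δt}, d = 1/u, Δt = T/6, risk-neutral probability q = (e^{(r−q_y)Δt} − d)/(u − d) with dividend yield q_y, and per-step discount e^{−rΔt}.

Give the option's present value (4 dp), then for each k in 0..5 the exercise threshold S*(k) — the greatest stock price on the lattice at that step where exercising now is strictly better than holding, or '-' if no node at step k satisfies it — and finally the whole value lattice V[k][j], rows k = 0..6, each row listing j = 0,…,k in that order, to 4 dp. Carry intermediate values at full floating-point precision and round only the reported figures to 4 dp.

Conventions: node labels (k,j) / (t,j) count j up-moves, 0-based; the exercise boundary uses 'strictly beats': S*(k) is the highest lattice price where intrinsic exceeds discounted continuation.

Δt=0.14950, u=1.07748, d=0.92809, q=0.53057, disc=e^(-rΔt)=0.99137
k=6 terminal: V=max(K-S,0) → 51.7231 42.5424 31.8840 19.5100 5.1443 0.0000 0.0000
k=5: j=0 S=61.4560 intr=47.3040 cont=46.4476 V=47.3040[EX]; j=1 S=71.3480 intr=37.4120 cont=36.5689 V=37.4120[EX]; j=2 S=82.8323 intr=25.9277 cont=25.1001 V=25.9277[EX]; j=3 S=96.1650 intr=12.5950 cont=11.7853 V=12.5950[EX]; j=4 S=111.6438 intr=0.0000 cont=2.3940 V=2.3940[hold]; j=5 S=129.6140 intr=0.0000 cont=0.0000 V=0.0000[hold]  S*(5)=96.1650
k=4: j=0 S=66.2176 intr=42.5424 cont=41.6925 V=42.5424[EX]; j=1 S=76.8760 intr=31.8840 cont=31.0484 V=31.8840[EX]; j=2 S=89.2500 intr=19.5100 cont=18.6910 V=19.5100[EX]; j=3 S=103.6157 intr=5.1443 cont=7.1207 V=7.1207[hold]; j=4 S=120.2938 intr=0.0000 cont=1.1141 V=1.1141[hold]  S*(4)=89.2500
k=3: j=0 S=71.3480 intr=37.4120 cont=36.5689 V=37.4120[EX]; j=1 S=82.8323 intr=25.9277 cont=25.1001 V=25.9277[EX]; j=2 S=96.1650 intr=12.5950 cont=12.8249 V=12.8249[hold]; j=3 S=111.6438 intr=0.0000 cont=3.8998 V=3.8998[hold]  S*(3)=82.8323
k=2: j=0 S=76.8760 intr=31.8840 cont=31.0484 V=31.8840[EX]; j=1 S=89.2500 intr=19.5100 cont=18.8119 V=19.5100[EX]; j=2 S=103.6157 intr=5.1443 cont=8.0197 V=8.0197[hold]  S*(2)=89.2500
k=1: j=0 S=82.8323 intr=25.9277 cont=25.1001 V=25.9277[EX]; j=1 S=96.1650 intr=12.5950 cont=13.2978 V=13.2978[hold]  S*(1)=82.8323
k=0: j=0 S=89.2500 intr=19.5100 cont=19.0607 V=19.5100[EX]  S*(0)=89.2500

price = 19.5100
boundary = 89.2500 82.8323 89.2500 82.8323 89.2500 96.1650
tree:
19.5100
25.9277 13.2978
31.8840 19.5100 8.0197
37.4120 25.9277 12.8249 3.8998
42.5424 31.8840 19.5100 7.1207 1.1141
47.3040 37.4120 25.9277 12.5950 2.3940 0.0000
51.7231 42.5424 31.8840 19.5100 5.1443 0.0000 0.0000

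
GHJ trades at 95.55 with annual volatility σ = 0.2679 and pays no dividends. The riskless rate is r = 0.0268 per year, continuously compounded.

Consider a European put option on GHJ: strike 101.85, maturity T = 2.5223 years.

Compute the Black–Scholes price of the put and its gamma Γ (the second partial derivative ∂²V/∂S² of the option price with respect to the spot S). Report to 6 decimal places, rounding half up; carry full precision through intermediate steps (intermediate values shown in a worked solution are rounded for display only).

price = 15.888917
Γ = 0.009575

σ√T = 0.2679·√2.5223 = 0.425472
d₁ = (ln(S/K) + (r+σ²/2)T) / (σ√T) = (ln(95.55/101.85) + (0.0268+0.2679²/2)·2.5223) / 0.425472 = (-0.063851 + 0.158111) / 0.425472 = 0.221541
d₂ = d₁ − σ√T = 0.221541 − 0.425472 = -0.203931
e^{−rT} = 0.934636
N(−d₁) = 0.412336,  N(−d₂) = 0.580796
Put price V = K·e^{−rT}·N(−d₂) − S·N(−d₁) = 55.287592 − 39.398676 = 15.888917
φ(d₁) = (1/√(2π))·e^{−d₁²/2} = 0.389271
Γ = φ(d₁) / (S·σ·√T) = 0.009575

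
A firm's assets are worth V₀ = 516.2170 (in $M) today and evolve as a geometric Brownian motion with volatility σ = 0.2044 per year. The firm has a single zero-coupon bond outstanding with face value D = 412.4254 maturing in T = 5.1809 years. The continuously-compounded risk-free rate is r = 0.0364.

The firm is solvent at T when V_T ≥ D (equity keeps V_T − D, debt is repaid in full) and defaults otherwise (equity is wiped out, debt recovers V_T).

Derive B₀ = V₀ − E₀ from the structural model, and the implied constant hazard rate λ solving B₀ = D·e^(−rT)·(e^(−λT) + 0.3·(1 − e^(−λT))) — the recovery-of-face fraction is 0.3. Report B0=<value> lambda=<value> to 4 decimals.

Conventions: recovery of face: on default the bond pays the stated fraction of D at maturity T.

With assets at 516.2170 and a single debt payment of 412.4254 at 5.1809 years:
d₁ = [ln(V₀/D) + (r + σ²/2)T] / (σ√T)
   = [ln(516.2170/412.4254) + (0.0364 + 0.5·0.2044²)·5.1809] / (0.2044·√5.1809)
   = [0.224472 + 0.296812] / 0.465247 = 1.120446
d₂ = d₁ − σ√T = 1.120446 − 0.465247 = 0.655199
N(d₁) = 0.868738,  N(d₂) = 0.743830,  e^(−rT) = 0.828130
E₀ = V₀·N(d₁) − D·e^(−rT)·N(d₂)
   = 516.2170·0.868738 − 412.4254·0.828130·0.743830 = 194.408150
B₀ = V₀ − E₀ = 516.2170 − 194.408150 = 321.808850
e^(−λT) = (B₀·e^(rT)/D − 0.3)/(1 − 0.3) = (321.8088·1.207539/412.4254 − 0.3)/0.7 = 0.91746183
λ = −ln(0.91746183)/5.1809 = 0.016627

B0=321.8088 lambda=0.0166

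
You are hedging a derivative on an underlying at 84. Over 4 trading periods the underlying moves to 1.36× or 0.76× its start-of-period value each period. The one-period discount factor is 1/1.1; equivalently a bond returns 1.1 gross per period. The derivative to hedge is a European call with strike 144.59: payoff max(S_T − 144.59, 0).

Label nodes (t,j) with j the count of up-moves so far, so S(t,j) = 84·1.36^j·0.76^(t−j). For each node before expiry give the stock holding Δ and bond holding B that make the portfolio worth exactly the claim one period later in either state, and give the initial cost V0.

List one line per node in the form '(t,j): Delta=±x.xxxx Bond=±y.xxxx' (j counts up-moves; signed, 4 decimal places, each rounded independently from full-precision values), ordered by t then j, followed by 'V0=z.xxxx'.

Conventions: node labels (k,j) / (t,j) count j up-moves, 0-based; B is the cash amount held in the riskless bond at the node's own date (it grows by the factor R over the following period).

(0,0): Delta=0.4434 Bond=-23.7473
(1,0): Delta=0.1108 Bond=-4.8884
(1,1): Delta=0.5856 Bond=-42.3596
(2,0): Delta=0.0000 Bond=0.0000
(2,1): Delta=0.1582 Bond=-9.4893
(2,2): Delta=0.7682 Bond=-74.9709
(3,0): Delta=0.0000 Bond=0.0000
(3,1): Delta=0.0000 Bond=0.0000
(3,2): Delta=0.2258 Bond=-18.4205
(3,3): Delta=1.0000 Bond=-131.4455
V0=13.5014

Since d<R<u, set p* = (R−d)/(u−d) = 0.5667; price each node as the discounted p*-expectation of its children.
Payoffs at expiry: V(4,0)=0.0000, V(4,1)=0.0000, V(4,2)=0.0000, V(4,3)=15.9967, V(4,4)=142.7757
Node (3,0) S=36.8740: V=(p*·0.0000+(1−p*)·0.0000)/1.1=0.0000; Δ=(0.0000−0.0000)/(50.1486−28.0242)=0.0000; B=V−Δ·S=0.0000
Node (3,1) S=65.9850: V=(p*·0.0000+(1−p*)·0.0000)/1.1=0.0000; Δ=(0.0000−0.0000)/(89.7396−50.1486)=0.0000; B=V−Δ·S=0.0000
Node (3,2) S=118.0785: V=(p*·15.9967+(1−p*)·0.0000)/1.1=8.2407; Δ=(15.9967−0.0000)/(160.5867−89.7396)=0.2258; B=V−Δ·S=-18.4205
Node (3,3) S=211.2983: V=(p*·142.7757+(1−p*)·15.9967)/1.1=79.8528; Δ=(142.7757−15.9967)/(287.3657−160.5867)=1.0000; B=V−Δ·S=-131.4455
Node (2,0) S=48.5184: V=(p*·0.0000+(1−p*)·0.0000)/1.1=0.0000; Δ=(0.0000−0.0000)/(65.9850−36.8740)=0.0000; B=V−Δ·S=0.0000
Node (2,1) S=86.8224: V=(p*·8.2407+(1−p*)·0.0000)/1.1=4.2452; Δ=(8.2407−0.0000)/(118.0785−65.9850)=0.1582; B=V−Δ·S=-9.4893
Node (2,2) S=155.3664: V=(p*·79.8528+(1−p*)·8.2407)/1.1=44.3827; Δ=(79.8528−8.2407)/(211.2983−118.0785)=0.7682; B=V−Δ·S=-74.9709
Node (1,0) S=63.8400: V=(p*·4.2452+(1−p*)·0.0000)/1.1=2.1869; Δ=(4.2452−0.0000)/(86.8224−48.5184)=0.1108; B=V−Δ·S=-4.8884
Node (1,1) S=114.2400: V=(p*·44.3827+(1−p*)·4.2452)/1.1=24.5362; Δ=(44.3827−4.2452)/(155.3664−86.8224)=0.5856; B=V−Δ·S=-42.3596
Node (0,0) S=84.0000: V=(p*·24.5362+(1−p*)·2.1869)/1.1=13.5014; Δ=(24.5362−2.1869)/(114.2400−63.8400)=0.4434; B=V−Δ·S=-23.7473
As a check, the time-0 holding Δ(0,0)·S0 + B(0,0) comes to 13.5014 — exactly V0.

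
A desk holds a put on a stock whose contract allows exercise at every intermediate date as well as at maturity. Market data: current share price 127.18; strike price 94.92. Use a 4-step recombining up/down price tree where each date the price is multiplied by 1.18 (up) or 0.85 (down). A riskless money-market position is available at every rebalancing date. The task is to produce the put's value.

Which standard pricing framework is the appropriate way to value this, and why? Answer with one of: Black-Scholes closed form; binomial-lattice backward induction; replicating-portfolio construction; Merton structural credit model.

framework: binomial-lattice backward induction

Key observation: the exercise right at every one of the 4 steps is what matters: each node needs max(94.92 − S, continuation), which only the stepwise tree valuation starting from spot 127.18 delivers.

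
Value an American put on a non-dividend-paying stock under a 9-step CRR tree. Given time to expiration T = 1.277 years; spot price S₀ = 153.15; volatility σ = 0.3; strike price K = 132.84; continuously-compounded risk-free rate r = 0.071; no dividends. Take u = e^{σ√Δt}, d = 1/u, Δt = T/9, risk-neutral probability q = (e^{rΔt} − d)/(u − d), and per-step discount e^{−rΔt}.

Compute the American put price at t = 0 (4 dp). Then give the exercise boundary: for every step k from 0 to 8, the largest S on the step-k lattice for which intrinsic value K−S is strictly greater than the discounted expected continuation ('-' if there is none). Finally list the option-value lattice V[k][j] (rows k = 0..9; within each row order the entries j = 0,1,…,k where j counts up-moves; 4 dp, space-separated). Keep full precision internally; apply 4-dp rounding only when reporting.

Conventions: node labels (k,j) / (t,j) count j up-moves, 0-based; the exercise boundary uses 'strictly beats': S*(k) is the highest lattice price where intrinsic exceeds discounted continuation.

params: Δt=0.14189 u=1.11964 d=0.89315 q=0.51648 e^(-rΔt)=0.98998
t_9 payoffs: 77.4512 63.4053 45.7976 23.7248 0.0000 0.0000 0.0000 0.0000 0.0000 0.0000
t_8: node(8,0) S=62.0154 payoff=70.8246 vs cont=69.4931 → 70.8246 [stop]  node(8,1) S=77.7417 payoff=55.0983 vs cont=53.7668 → 55.0983 [stop]  node(8,2) S=97.4559 payoff=35.3841 vs cont=34.0526 → 35.3841 [stop]  node(8,3) S=122.1694 payoff=10.6706 vs cont=11.3563 → 11.3563 [wait]  node(8,4) S=153.1500 payoff=0.0000 vs cont=0.0000 → 0.0000 [wait]  node(8,5) S=191.9868 payoff=0.0000 vs cont=0.0000 → 0.0000 [wait]  node(8,6) S=240.6721 payoff=0.0000 vs cont=0.0000 → 0.0000 [wait]  node(8,7) S=301.7034 payoff=0.0000 vs cont=0.0000 → 0.0000 [wait]  node(8,8) S=378.2114 payoff=0.0000 vs cont=0.0000 → 0.0000 [wait]  ⇒ S*(8)=97.4559
t_7: node(7,0) S=69.4347 payoff=63.4053 vs cont=62.0738 → 63.4053 [stop]  node(7,1) S=87.0424 payoff=45.7976 vs cont=44.4660 → 45.7976 [stop]  node(7,2) S=109.1152 payoff=23.7248 vs cont=22.7439 → 23.7248 [stop]  node(7,3) S=136.7854 payoff=0.0000 vs cont=5.4359 → 5.4359 [wait]  node(7,4) S=171.4724 payoff=0.0000 vs cont=0.0000 → 0.0000 [wait]  node(7,5) S=214.9555 payoff=0.0000 vs cont=0.0000 → 0.0000 [wait]  node(7,6) S=269.4654 payoff=0.0000 vs cont=0.0000 → 0.0000 [wait]  node(7,7) S=337.7982 payoff=0.0000 vs cont=0.0000 → 0.0000 [wait]  ⇒ S*(7)=109.1152
t_6: node(6,0) S=77.7417 payoff=55.0983 vs cont=53.7668 → 55.0983 [stop]  node(6,1) S=97.4559 payoff=35.3841 vs cont=34.0526 → 35.3841 [stop]  node(6,2) S=122.1694 payoff=10.6706 vs cont=14.1358 → 14.1358 [wait]  node(6,3) S=153.1500 payoff=0.0000 vs cont=2.6020 → 2.6020 [wait]  node(6,4) S=191.9868 payoff=0.0000 vs cont=0.0000 → 0.0000 [wait]  node(6,5) S=240.6721 payoff=0.0000 vs cont=0.0000 → 0.0000 [wait]  node(6,6) S=301.7034 payoff=0.0000 vs cont=0.0000 → 0.0000 [wait]  ⇒ S*(6)=97.4559
t_5: node(5,0) S=87.0424 payoff=45.7976 vs cont=44.4660 → 45.7976 [stop]  node(5,1) S=109.1152 payoff=23.7248 vs cont=24.1650 → 24.1650 [wait]  node(5,2) S=136.7854 payoff=0.0000 vs cont=8.0968 → 8.0968 [wait]  node(5,3) S=171.4724 payoff=0.0000 vs cont=1.2455 → 1.2455 [wait]  node(5,4) S=214.9555 payoff=0.0000 vs cont=0.0000 → 0.0000 [wait]  node(5,5) S=269.4654 payoff=0.0000 vs cont=0.0000 → 0.0000 [wait]  ⇒ S*(5)=87.0424
t_4: node(4,0) S=97.4559 payoff=35.3841 vs cont=34.2777 → 35.3841 [stop]  node(4,1) S=122.1694 payoff=10.6706 vs cont=15.7070 → 15.7070 [wait]  node(4,2) S=153.1500 payoff=0.0000 vs cont=4.5125 → 4.5125 [wait]  node(4,3) S=191.9868 payoff=0.0000 vs cont=0.5962 → 0.5962 [wait]  node(4,4) S=240.6721 payoff=0.0000 vs cont=0.0000 → 0.0000 [wait]  ⇒ S*(4)=97.4559
t_3: node(3,0) S=109.1152 payoff=23.7248 vs cont=24.9684 → 24.9684 [wait]  node(3,1) S=136.7854 payoff=0.0000 vs cont=9.8258 → 9.8258 [wait]  node(3,2) S=171.4724 payoff=0.0000 vs cont=2.4649 → 2.4649 [wait]  node(3,3) S=214.9555 payoff=0.0000 vs cont=0.2854 → 0.2854 [wait]  ⇒ S*(3)=-
t_2: node(2,0) S=122.1694 payoff=10.6706 vs cont=16.9756 → 16.9756 [wait]  node(2,1) S=153.1500 payoff=0.0000 vs cont=5.9636 → 5.9636 [wait]  node(2,2) S=191.9868 payoff=0.0000 vs cont=1.3258 → 1.3258 [wait]  ⇒ S*(2)=-
t_1: node(1,0) S=136.7854 payoff=0.0000 vs cont=11.1750 → 11.1750 [wait]  node(1,1) S=171.4724 payoff=0.0000 vs cont=3.5325 → 3.5325 [wait]  ⇒ S*(1)=-
t_0: node(0,0) S=153.1500 payoff=0.0000 vs cont=7.1553 → 7.1553 [wait]  ⇒ S*(0)=-

price = 7.1553
boundary = - - - - 97.4559 87.0424 97.4559 109.1152 97.4559
tree:
7.1553
11.1750 3.5325
16.9756 5.9636 1.3258
24.9684 9.8258 2.4649 0.2854
35.3841 15.7070 4.5125 0.5962 0.0000
45.7976 24.1650 8.0968 1.2455 0.0000 0.0000
55.0983 35.3841 14.1358 2.6020 0.0000 0.0000 0.0000
63.4053 45.7976 23.7248 5.4359 0.0000 0.0000 0.0000 0.0000
70.8246 55.0983 35.3841 11.3563 0.0000 0.0000 0.0000 0.0000 0.0000
77.4512 63.4053 45.7976 23.7248 0.0000 0.0000 0.0000 0.0000 0.0000 0.0000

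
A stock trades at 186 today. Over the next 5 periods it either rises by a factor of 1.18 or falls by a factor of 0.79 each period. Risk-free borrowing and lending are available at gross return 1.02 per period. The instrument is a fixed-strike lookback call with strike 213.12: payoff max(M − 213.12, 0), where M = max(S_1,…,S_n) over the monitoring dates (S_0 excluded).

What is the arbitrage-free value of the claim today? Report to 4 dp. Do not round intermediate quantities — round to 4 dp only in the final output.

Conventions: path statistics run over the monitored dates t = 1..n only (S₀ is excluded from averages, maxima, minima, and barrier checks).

Risk-neutral up-probability p* = (R−d)/(u−d) = (1.02−0.79)/(1.18−0.79) = 0.5897; the claim prices as the p*-weighted sum of path payoffs discounted by R^5.
Enumerate all 2^5 = 32 price paths (U = up ×1.18, D = down ×0.79); each path with k up-moves has probability p*^k·(1−p*)^(5−k).
DDDDD: M=146.9400, payoff=0.0000, prob=0.011622
UDDDD: M=219.4800, payoff=6.3600, prob=0.016706
DUDDD: M=173.3892, payoff=0.0000, prob=0.016706
UUDDD: M=258.9864, payoff=45.8664, prob=0.024016
DDUDD: M=146.9400, payoff=0.0000, prob=0.016706
UDUDD: M=219.4800, payoff=6.3600, prob=0.024016
DUUDD: M=204.5993, payoff=0.0000, prob=0.024016
UUUDD: M=305.6040, payoff=92.4840, prob=0.034522
DDDUD: M=146.9400, payoff=0.0000, prob=0.016706
UDDUD: M=219.4800, payoff=6.3600, prob=0.024016
DUDUD: M=173.3892, payoff=0.0000, prob=0.024016
UUDUD: M=258.9864, payoff=45.8664, prob=0.034522
DDUUD: M=161.6334, payoff=0.0000, prob=0.024016
UDUUD: M=241.4271, payoff=28.3071, prob=0.034522
DUUUD: M=241.4271, payoff=28.3071, prob=0.034522
UUUUD: M=360.6127, payoff=147.4927, prob=0.049626
DDDDU: M=146.9400, payoff=0.0000, prob=0.016706
UDDDU: M=219.4800, payoff=6.3600, prob=0.024016
DUDDU: M=173.3892, payoff=0.0000, prob=0.024016
UUDDU: M=258.9864, payoff=45.8664, prob=0.034522
DDUDU: M=146.9400, payoff=0.0000, prob=0.024016
UDUDU: M=219.4800, payoff=6.3600, prob=0.034522
DUUDU: M=204.5993, payoff=0.0000, prob=0.034522
UUUDU: M=305.6040, payoff=92.4840, prob=0.049626
DDDUU: M=146.9400, payoff=0.0000, prob=0.024016
UDDUU: M=219.4800, payoff=6.3600, prob=0.034522
DUDUU: M=190.7274, payoff=0.0000, prob=0.034522
UUDUU: M=284.8840, payoff=71.7640, prob=0.049626
DDUUU: M=190.7274, payoff=0.0000, prob=0.034522
UDUUU: M=284.8840, payoff=71.7640, prob=0.049626
DUUUU: M=284.8840, payoff=71.7640, prob=0.049626
UUUUU: M=425.5229, payoff=212.4029, prob=0.071337
Price = Σ prob·payoff / R^5 = 48.164499 / 1.104081 = 43.6241

price = 43.6241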